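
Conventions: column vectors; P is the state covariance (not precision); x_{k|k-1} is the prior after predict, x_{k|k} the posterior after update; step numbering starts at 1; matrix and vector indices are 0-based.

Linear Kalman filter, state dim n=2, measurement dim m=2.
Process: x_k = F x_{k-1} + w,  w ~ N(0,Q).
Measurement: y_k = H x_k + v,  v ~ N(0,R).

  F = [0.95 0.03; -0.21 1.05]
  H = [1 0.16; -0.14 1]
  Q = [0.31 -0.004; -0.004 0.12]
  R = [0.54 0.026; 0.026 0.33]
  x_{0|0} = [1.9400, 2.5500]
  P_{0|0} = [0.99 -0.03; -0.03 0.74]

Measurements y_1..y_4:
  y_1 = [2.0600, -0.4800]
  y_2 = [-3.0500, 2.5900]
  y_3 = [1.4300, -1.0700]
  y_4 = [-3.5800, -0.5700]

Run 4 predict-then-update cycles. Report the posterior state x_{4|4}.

x_post = [-1.4058, -0.2133]

step 1: x^-=[1.9195, 2.2701]  P^-=[1.2024 -0.2079; -0.2079 0.9927]  S=[1.7013 -0.1868; -0.1868 1.4045]  K=[0.6675 -0.1791; 0.0518 0.7344]  nu=[-0.2227, -2.4814]  x^+=[2.2153, 0.4362]  P^+=[0.3546 0.0079; 0.0079 0.2448]
step 2: x^-=[2.1176, -0.0072]  P^-=[0.6307 -0.0592; -0.0592 0.4021]  S=[1.1620 -0.0558; -0.0558 0.7610]  K=[0.5271 -0.1551; 0.0304 0.5415]  nu=[-5.1665, 2.8937]  x^+=[-1.0547, 1.4024]  P^+=[0.2803 0.0018; 0.0018 0.1797]
step 3: x^-=[-0.9599, 1.6940]  P^-=[0.5633 -0.0525; -0.0525 0.3297]  S=[1.0949 -0.0514; -0.0514 0.6855]  K=[0.4995 -0.1542; 0.0234 0.4935]  nu=[2.1188, -2.8984]  x^+=[0.5454, 0.3132]  P^+=[0.2658 -0.0007; -0.0007 0.1634]
step 4: x^-=[0.5275, 0.2143]  P^-=[0.5500 -0.0526; -0.0526 0.3121]  S=[1.0812 -0.0524; -0.0524 0.6676]  K=[0.4934 -0.1553; 0.0209 0.4802]  nu=[-4.1418, -0.7105]  x^+=[-1.4058, -0.2133]  P^+=[0.2627 -0.0016; -0.0016 0.1588]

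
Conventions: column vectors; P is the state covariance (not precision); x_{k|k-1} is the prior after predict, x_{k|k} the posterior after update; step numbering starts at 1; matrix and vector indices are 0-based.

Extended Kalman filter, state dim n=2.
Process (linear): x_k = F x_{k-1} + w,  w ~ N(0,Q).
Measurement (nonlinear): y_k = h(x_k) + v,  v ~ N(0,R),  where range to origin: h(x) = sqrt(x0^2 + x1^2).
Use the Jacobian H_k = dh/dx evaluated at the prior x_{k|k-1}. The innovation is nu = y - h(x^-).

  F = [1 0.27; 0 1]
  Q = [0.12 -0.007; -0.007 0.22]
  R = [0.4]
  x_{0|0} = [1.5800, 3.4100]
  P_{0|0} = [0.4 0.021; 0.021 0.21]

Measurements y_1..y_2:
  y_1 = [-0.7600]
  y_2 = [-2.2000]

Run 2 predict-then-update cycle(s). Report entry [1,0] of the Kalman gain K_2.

K[1,0] = 0.4641

step 1: x^-=[2.5007, 3.4100]  P^-=[0.5466 0.0707; 0.0707 0.4300]  H_jac=[0.5914 0.8064]  S=[0.9382]  K=[0.4053; 0.4141]  nu=[-4.9887]  x^+=[0.4787, 1.3440]  P^+=[0.3925 -0.0868; -0.0868 0.2691]
step 2: x^-=[0.8416, 1.3440]  P^-=[0.4853 -0.0211; -0.0211 0.4891]  H_jac=[0.5307 0.8476]  S=[0.8690]  K=[0.2757; 0.4641]  nu=[-3.7857]  x^+=[-0.2023, -0.4130]  P^+=[0.4192 -0.1323; -0.1323 0.3019]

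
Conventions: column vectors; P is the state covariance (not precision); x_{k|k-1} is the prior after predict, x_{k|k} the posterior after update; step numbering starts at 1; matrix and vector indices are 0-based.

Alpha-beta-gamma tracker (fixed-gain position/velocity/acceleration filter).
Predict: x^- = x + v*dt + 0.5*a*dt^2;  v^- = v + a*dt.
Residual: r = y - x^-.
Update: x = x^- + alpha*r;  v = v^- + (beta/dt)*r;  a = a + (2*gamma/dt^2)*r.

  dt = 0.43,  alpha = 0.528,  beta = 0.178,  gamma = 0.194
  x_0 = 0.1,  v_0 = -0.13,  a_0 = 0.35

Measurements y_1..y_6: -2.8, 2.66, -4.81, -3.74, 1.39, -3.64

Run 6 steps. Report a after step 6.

step 1: x_pred=0.0765  r=-2.8765  x^+=-1.4423  v^+=-1.1702  a^+=-5.6860
step 2: x_pred=-2.4712  r=5.1312  x^+=0.2381  v^+=-1.4912  a^+=5.0814
step 3: x_pred=0.0667  r=-4.8767  x^+=-2.5082  v^+=-1.3249  a^+=-5.1520
step 4: x_pred=-3.5542  r=-0.1858  x^+=-3.6523  v^+=-3.6171  a^+=-5.5418
step 5: x_pred=-5.7200  r=7.1100  x^+=-1.9659  v^+=-3.0569  a^+=9.3780
step 6: x_pred=-2.4134  r=-1.2266  x^+=-3.0610  v^+=0.4679  a^+=6.8041

a_post = 6.8041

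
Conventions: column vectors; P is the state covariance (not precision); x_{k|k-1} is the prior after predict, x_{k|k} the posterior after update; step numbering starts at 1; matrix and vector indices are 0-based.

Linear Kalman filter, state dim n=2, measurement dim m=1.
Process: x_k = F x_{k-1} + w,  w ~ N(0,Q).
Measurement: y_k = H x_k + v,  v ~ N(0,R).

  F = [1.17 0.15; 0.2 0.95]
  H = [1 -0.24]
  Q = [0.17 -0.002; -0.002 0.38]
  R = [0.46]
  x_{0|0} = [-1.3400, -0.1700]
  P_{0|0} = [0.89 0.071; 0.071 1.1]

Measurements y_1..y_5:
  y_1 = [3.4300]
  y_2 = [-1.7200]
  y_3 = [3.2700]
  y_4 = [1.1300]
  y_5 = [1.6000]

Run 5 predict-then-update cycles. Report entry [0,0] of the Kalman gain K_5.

K[0,0] = 0.7413

step 1: x^-=[-1.5933, -0.4295]  P^-=[1.4380 0.4441; 0.4441 1.4353]  S=[1.7675]  K=[0.7533; 0.0563]  nu=[4.9202]  x^+=[2.1130, -0.1523]  P^+=[0.4351 0.3690; 0.3690 1.4297]
step 2: x^-=[2.4493, 0.2779]  P^-=[0.9273 0.7248; 0.7248 1.8280]  S=[1.1447]  K=[0.6581; 0.2499]  nu=[-4.1026]  x^+=[-0.2507, -0.7475]  P^+=[0.4315 0.5365; 0.5365 1.7565]
step 3: x^-=[-0.4055, -0.7603]  P^-=[0.9885 0.9617; 0.9617 2.1863]  S=[1.1128]  K=[0.6809; 0.3927]  nu=[3.4930]  x^+=[1.9729, 0.6113]  P^+=[0.4726 0.6642; 0.6642 2.0147]
step 4: x^-=[2.4000, 0.9753]  P^-=[1.0954 1.1538; 1.1538 2.4696]  S=[1.1438]  K=[0.7156; 0.4906]  nu=[-1.0359]  x^+=[1.6587, 0.4672]  P^+=[0.5097 0.7523; 0.7523 2.1943]
step 5: x^-=[2.0108, 0.7755]  P^-=[1.1812 1.2887; 1.2887 2.6666]  S=[1.1762]  K=[0.7413; 0.5515]  nu=[-0.2246]  x^+=[1.8442, 0.6516]  P^+=[0.5349 0.8078; 0.8078 2.3088]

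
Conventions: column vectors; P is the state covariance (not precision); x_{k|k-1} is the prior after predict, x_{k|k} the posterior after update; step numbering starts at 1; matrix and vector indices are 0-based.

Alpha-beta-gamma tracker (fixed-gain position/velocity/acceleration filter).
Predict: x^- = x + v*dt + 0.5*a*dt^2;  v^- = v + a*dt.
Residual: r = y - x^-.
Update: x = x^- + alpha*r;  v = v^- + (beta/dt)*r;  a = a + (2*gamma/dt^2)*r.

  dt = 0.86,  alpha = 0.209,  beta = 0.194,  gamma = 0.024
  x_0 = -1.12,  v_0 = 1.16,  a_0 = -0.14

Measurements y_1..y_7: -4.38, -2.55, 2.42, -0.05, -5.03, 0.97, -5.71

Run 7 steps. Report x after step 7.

step 1: x_pred=-0.1742  r=-4.2058  x^+=-1.0532  v^+=0.0908  a^+=-0.4130
step 2: x_pred=-1.1278  r=-1.4222  x^+=-1.4250  v^+=-0.5851  a^+=-0.5053
step 3: x_pred=-2.1151  r=4.5351  x^+=-1.1672  v^+=0.0034  a^+=-0.2109
step 4: x_pred=-1.2423  r=1.1923  x^+=-0.9931  v^+=0.0909  a^+=-0.1336
step 5: x_pred=-0.9643  r=-4.0657  x^+=-1.8140  v^+=-0.9411  a^+=-0.3974
step 6: x_pred=-2.7703  r=3.7403  x^+=-1.9886  v^+=-0.4391  a^+=-0.1547
step 7: x_pred=-2.4234  r=-3.2866  x^+=-3.1103  v^+=-1.3135  a^+=-0.3680

x_post = -3.1103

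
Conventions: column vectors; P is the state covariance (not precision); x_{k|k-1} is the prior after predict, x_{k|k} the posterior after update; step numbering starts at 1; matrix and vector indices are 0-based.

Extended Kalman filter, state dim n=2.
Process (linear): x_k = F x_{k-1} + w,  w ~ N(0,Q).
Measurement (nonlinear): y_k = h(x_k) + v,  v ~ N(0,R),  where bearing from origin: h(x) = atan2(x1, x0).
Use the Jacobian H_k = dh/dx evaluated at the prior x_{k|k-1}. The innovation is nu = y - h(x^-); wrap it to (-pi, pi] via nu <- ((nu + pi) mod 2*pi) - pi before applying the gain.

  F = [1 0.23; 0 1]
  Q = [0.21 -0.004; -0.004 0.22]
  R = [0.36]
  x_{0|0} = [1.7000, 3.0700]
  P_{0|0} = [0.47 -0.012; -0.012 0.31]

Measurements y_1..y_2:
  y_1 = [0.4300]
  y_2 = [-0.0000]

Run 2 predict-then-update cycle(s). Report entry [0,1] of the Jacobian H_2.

step 1: x^-=[2.4061, 3.0700]  P^-=[0.6909 0.0553; 0.0553 0.5300]  H_jac=[-0.2018 0.1581]  S=[0.3979]  K=[-0.3284; 0.1826]  nu=[-0.4760]  x^+=[2.5624, 2.9831]  P^+=[0.6480 0.0792; 0.0792 0.5167]
step 2: x^-=[3.2485, 2.9831]  P^-=[0.9217 0.1940; 0.1940 0.7367]  H_jac=[-0.1534 0.1670]  S=[0.3923]  K=[-0.2777; 0.2378]  nu=[-0.7428]  x^+=[3.4549, 2.8064]  P^+=[0.8915 0.2199; 0.2199 0.7145]

H_jac[0,1] = 0.1670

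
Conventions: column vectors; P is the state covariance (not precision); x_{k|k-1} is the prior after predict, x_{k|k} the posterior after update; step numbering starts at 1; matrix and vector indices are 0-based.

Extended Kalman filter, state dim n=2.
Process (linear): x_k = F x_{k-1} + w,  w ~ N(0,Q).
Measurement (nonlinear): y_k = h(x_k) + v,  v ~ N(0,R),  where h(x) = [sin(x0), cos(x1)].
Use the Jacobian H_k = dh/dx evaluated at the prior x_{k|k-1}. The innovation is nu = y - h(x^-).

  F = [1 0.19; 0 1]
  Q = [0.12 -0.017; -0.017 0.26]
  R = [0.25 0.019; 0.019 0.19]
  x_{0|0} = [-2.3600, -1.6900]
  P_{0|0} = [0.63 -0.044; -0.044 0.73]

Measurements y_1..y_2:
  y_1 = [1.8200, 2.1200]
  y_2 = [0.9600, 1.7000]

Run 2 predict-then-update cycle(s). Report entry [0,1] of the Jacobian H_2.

H_jac[0,1] = 0.0000

step 1: x^-=[-2.6811, -1.6900]  P^-=[0.7596 0.0777; 0.0777 0.9900]  H_jac=[-0.8958 0.0000; 0.0000 0.9929]  S=[0.8596 -0.0501; -0.0501 1.1660]  K=[-0.7898 0.0322; -0.0319 0.8417]  nu=[2.2644, 2.2389]  x^+=[-4.3973, 0.1222]  P^+=[0.2197 -0.0089; -0.0089 0.1604]
step 2: x^-=[-4.3741, 0.1222]  P^-=[0.3421 0.0045; 0.0045 0.4204]  H_jac=[-0.3319 0.0000; 0.0000 -0.1219]  S=[0.2877 0.0192; 0.0192 0.1962]  K=[-0.3971 0.0360; 0.0123 -0.2623]  nu=[0.0167, 0.7075]  x^+=[-4.3552, -0.0632]  P^+=[0.2970 0.0058; 0.0058 0.4070]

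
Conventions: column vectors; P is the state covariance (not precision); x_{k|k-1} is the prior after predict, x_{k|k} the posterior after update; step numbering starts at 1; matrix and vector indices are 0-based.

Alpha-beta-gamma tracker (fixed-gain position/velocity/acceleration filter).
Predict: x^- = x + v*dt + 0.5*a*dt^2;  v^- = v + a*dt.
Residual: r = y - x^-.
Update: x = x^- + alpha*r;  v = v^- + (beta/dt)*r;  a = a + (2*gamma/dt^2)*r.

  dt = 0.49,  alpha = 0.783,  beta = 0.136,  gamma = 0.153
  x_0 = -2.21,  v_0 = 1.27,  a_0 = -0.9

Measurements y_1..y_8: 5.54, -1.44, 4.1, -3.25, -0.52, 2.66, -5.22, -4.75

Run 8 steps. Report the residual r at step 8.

resid = 4.5133

step 1: x_pred=-1.6957  r=7.2357  x^+=3.9698  v^+=2.8373  a^+=8.3217
step 2: x_pred=6.3591  r=-7.7991  x^+=0.2524  v^+=4.7503  a^+=-1.6180
step 3: x_pred=2.3858  r=1.7142  x^+=3.7280  v^+=4.4332  a^+=0.5667
step 4: x_pred=5.9683  r=-9.2183  x^+=-1.2496  v^+=2.1523  a^+=-11.1818
step 5: x_pred=-1.5374  r=1.0174  x^+=-0.7408  v^+=-3.0444  a^+=-9.8852
step 6: x_pred=-3.4192  r=6.0792  x^+=1.3408  v^+=-6.2008  a^+=-2.1374
step 7: x_pred=-1.9542  r=-3.2658  x^+=-4.5113  v^+=-8.1546  a^+=-6.2996
step 8: x_pred=-9.2633  r=4.5133  x^+=-5.7294  v^+=-9.9887  a^+=-0.5475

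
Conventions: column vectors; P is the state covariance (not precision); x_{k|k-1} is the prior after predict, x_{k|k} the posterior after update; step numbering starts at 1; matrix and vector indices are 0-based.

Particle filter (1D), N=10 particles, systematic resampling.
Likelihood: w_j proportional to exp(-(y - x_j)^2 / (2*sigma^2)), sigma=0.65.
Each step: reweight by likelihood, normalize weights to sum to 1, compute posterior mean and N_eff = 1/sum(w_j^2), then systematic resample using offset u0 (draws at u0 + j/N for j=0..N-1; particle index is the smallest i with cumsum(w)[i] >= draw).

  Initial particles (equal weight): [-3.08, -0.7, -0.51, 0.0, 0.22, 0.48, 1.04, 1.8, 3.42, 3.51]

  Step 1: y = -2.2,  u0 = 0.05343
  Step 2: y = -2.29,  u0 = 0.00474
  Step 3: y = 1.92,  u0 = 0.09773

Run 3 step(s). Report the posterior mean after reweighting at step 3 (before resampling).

post_mean = -3.0800

step 1: w=[0.7870, 0.1373, 0.0670, 0.0064, 0.0019, 0.0004, 0.0000, 0.0000, 0.0000, 0.0000]  mean=-2.5536  Neff=1.5558  idx=[0, 0, 0, 0, 0, 0, 0, 0, 1, 2]
step 2: w=[0.1226, 0.1226, 0.1226, 0.1226, 0.1226, 0.1226, 0.1226, 0.1226, 0.0129, 0.0060]  mean=-3.0338  Neff=8.2976  idx=[0, 0, 1, 2, 3, 4, 4, 5, 6, 7]
step 3: w=[0.1000, 0.1000, 0.1000, 0.1000, 0.1000, 0.1000, 0.1000, 0.1000, 0.1000, 0.1000]  mean=-3.0800  Neff=10.0000  idx=[0, 1, 2, 3, 4, 5, 6, 7, 8, 9]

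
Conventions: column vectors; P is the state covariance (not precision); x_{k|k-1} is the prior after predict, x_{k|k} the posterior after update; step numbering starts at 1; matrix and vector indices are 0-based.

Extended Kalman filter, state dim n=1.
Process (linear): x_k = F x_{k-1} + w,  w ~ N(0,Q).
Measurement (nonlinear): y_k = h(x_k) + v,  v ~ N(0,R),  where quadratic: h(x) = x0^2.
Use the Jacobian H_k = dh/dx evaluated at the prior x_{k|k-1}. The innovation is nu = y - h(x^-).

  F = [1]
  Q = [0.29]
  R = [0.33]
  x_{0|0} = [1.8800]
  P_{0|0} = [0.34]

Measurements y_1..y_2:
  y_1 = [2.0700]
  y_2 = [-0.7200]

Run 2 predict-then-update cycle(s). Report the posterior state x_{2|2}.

step 1: x^-=[1.8800]  P^-=[0.6300]  H_jac=[3.7600]  S=[9.2367]  K=[0.2565]  nu=[-1.4644]  x^+=[1.5044]  P^+=[0.0225]
step 2: x^-=[1.5044]  P^-=[0.3125]  H_jac=[3.0089]  S=[3.1593]  K=[0.2976]  nu=[-2.9834]  x^+=[0.6165]  P^+=[0.0326]

x_post = [0.6165]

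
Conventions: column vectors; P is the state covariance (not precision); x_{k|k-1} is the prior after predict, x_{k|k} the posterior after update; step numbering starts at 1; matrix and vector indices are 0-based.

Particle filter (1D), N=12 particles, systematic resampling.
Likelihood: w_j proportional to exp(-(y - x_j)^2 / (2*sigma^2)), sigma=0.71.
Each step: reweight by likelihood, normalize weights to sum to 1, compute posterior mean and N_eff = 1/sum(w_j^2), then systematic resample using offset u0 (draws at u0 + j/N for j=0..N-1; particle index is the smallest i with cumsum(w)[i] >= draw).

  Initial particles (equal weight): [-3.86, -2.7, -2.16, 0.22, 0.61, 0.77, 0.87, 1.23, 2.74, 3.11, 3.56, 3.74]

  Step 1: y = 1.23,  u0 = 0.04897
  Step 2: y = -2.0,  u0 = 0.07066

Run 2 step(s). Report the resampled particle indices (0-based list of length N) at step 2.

step 1: w=[0.0000, 0.0000, 0.0000, 0.0938, 0.1761, 0.2091, 0.2268, 0.2579, 0.0269, 0.0077, 0.0012, 0.0005]  mean=0.9074  Neff=4.9438  idx=[3, 4, 4, 5, 5, 5, 6, 6, 7, 7, 7, 8]
step 2: w=[0.6274, 0.0969, 0.0969, 0.0412, 0.0412, 0.0412, 0.0236, 0.0236, 0.0027, 0.0027, 0.0027, 0.0000]  mean=0.4023  Neff=2.3887  idx=[0, 0, 0, 0, 0, 0, 0, 1, 2, 2, 5, 7]

resampled_idx = [0, 0, 0, 0, 0, 0, 0, 1, 2, 2, 5, 7]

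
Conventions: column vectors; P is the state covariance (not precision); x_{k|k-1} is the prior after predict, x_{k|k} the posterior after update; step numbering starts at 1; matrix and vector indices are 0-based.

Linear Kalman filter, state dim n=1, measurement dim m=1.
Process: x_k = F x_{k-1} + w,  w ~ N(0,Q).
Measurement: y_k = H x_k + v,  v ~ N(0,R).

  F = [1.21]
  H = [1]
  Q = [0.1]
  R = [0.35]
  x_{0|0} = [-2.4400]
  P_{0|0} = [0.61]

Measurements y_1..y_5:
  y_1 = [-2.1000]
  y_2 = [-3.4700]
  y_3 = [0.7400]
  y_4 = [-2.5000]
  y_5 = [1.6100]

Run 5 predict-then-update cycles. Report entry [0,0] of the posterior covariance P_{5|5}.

step 1: x^-=[-2.9524]  P^-=[0.9931]  S=[1.3431]  K=[0.7394]  nu=[0.8524]  x^+=[-2.3221]  P^+=[0.2588]
step 2: x^-=[-2.8098]  P^-=[0.4789]  S=[0.8289]  K=[0.5778]  nu=[-0.6602]  x^+=[-3.1912]  P^+=[0.2022]
step 3: x^-=[-3.8614]  P^-=[0.3961]  S=[0.7461]  K=[0.5309]  nu=[4.6014]  x^+=[-1.4186]  P^+=[0.1858]
step 4: x^-=[-1.7166]  P^-=[0.3720]  S=[0.7220]  K=[0.5153]  nu=[-0.7834]  x^+=[-2.1202]  P^+=[0.1803]
step 5: x^-=[-2.5655]  P^-=[0.3640]  S=[0.7140]  K=[0.5098]  nu=[4.1755]  x^+=[-0.4367]  P^+=[0.1784]

P_post[0,0] = 0.1784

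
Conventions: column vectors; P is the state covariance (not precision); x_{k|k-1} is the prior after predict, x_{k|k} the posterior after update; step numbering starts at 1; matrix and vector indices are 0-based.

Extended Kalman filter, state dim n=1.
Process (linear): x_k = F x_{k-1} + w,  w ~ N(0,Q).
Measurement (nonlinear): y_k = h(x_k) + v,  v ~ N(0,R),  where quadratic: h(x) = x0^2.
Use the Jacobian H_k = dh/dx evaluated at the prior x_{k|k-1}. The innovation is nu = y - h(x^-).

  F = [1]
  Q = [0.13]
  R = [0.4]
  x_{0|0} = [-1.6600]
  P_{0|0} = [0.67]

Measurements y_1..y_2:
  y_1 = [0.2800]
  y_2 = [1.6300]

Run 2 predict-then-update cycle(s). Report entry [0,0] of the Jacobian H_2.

H_jac[0,0] = -1.8934

step 1: x^-=[-1.6600]  P^-=[0.8000]  H_jac=[-3.3200]  S=[9.2179]  K=[-0.2881]  nu=[-2.4756]  x^+=[-0.9467]  P^+=[0.0347]
step 2: x^-=[-0.9467]  P^-=[0.1647]  H_jac=[-1.8934]  S=[0.9905]  K=[-0.3149]  nu=[0.7338]  x^+=[-1.1777]  P^+=[0.0665]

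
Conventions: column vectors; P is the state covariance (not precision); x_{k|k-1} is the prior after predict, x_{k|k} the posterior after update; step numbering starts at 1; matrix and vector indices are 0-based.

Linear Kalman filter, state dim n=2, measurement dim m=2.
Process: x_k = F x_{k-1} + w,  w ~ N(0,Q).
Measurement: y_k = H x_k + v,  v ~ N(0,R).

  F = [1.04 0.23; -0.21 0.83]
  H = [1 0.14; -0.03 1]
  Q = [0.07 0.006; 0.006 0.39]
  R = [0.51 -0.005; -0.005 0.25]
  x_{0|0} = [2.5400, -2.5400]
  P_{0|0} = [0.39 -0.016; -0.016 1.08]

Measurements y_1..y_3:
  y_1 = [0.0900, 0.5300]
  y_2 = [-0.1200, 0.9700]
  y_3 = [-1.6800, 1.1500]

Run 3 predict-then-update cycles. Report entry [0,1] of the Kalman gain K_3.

step 1: x^-=[2.0574, -2.6416]  P^-=[0.5413 0.1140; 0.1140 1.1568]  S=[1.1059 0.2542; 0.2542 1.4004]  K=[0.5091 -0.0226; 0.0628 0.8122]  nu=[-1.5976, 3.2333]  x^+=[1.1709, -0.1159]  P^+=[0.2598 -0.0004; -0.0004 0.2027]
step 2: x^-=[1.1911, -0.3421]  P^-=[0.3615 -0.0124; -0.0124 0.5413]  S=[0.8787 0.0476; 0.0476 0.7923]  K=[0.4124 -0.0541; 0.0352 0.6815]  nu=[-1.2632, 1.3478]  x^+=[0.5972, 0.5319]  P^+=[0.2119 -0.0092; -0.0092 0.1699]
step 3: x^-=[0.7434, 0.3161]  P^-=[0.3038 -0.0154; -0.0154 0.5196]  S=[0.8196 0.0433; 0.0433 0.7708]  K=[0.3708 -0.0526; 0.0344 0.6728]  nu=[-2.4677, 0.8562]  x^+=[-0.2165, 0.8071]  P^+=[0.1906 -0.0093; -0.0093 0.1677]

K[0,1] = -0.0526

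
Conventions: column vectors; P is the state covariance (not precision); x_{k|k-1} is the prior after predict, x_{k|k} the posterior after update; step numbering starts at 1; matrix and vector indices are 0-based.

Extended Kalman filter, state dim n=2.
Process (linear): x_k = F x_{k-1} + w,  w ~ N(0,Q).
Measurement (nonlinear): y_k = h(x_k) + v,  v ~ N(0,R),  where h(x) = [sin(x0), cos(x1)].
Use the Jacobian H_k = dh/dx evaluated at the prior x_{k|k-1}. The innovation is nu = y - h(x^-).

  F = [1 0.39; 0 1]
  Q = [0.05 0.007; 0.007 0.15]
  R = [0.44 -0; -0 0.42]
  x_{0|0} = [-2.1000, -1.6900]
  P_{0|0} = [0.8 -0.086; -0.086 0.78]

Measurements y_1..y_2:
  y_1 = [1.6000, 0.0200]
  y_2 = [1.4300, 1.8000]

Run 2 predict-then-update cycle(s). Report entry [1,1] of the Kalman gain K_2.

K[1,1] = 0.5108

step 1: x^-=[-2.7591, -1.6900]  P^-=[0.9016 0.2252; 0.2252 0.9300]  H_jac=[-0.9277 0.0000; 0.0000 0.9929]  S=[1.2160 -0.2074; -0.2074 1.3368]  K=[-0.6772 0.0622; -0.0554 0.6821]  nu=[1.9732, 0.1389]  x^+=[-4.0868, -1.7047]  P^+=[0.3212 0.0263; 0.0263 0.2885]
step 2: x^-=[-4.7516, -1.7047]  P^-=[0.4356 0.1458; 0.1458 0.4385]  H_jac=[0.0392 0.0000; 0.0000 0.9911]  S=[0.4407 0.0057; 0.0057 0.8507]  K=[0.0366 0.1696; 0.0064 0.5108]  nu=[0.4308, 1.9335]  x^+=[-4.4079, -0.7142]  P^+=[0.4105 0.0719; 0.0719 0.2165]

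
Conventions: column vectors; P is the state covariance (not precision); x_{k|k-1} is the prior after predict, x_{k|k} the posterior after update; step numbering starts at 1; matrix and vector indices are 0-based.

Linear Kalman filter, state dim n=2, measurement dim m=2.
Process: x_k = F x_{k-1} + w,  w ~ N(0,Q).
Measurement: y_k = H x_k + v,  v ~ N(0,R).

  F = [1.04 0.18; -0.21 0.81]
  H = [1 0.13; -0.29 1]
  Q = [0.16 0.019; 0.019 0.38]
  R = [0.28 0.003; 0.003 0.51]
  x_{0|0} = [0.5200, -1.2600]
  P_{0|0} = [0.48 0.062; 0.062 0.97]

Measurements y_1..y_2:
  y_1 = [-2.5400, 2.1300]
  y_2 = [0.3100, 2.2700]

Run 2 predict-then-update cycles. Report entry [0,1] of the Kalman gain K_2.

K[0,1] = -0.0689

step 1: x^-=[0.3140, -1.1298]  P^-=[0.7338 0.1055; 0.1055 1.0165]  S=[1.0584 0.0238; 0.0238 1.5270]  K=[0.7081 -0.0813; 0.2100 0.6424]  nu=[-2.7071, 3.3509]  x^+=[-1.8755, 0.4540]  P^+=[0.1958 0.0174; 0.0174 0.3333]
step 2: x^-=[-1.8688, 0.7616]  P^-=[0.3891 0.0388; 0.0388 0.6014]  S=[0.6893 0.0057; 0.0057 1.1216]  K=[0.5723 -0.0689; 0.1654 0.5253]  nu=[2.0798, 0.9664]  x^+=[-0.7451, 1.6133]  P^+=[0.1584 0.0125; 0.0125 0.2720]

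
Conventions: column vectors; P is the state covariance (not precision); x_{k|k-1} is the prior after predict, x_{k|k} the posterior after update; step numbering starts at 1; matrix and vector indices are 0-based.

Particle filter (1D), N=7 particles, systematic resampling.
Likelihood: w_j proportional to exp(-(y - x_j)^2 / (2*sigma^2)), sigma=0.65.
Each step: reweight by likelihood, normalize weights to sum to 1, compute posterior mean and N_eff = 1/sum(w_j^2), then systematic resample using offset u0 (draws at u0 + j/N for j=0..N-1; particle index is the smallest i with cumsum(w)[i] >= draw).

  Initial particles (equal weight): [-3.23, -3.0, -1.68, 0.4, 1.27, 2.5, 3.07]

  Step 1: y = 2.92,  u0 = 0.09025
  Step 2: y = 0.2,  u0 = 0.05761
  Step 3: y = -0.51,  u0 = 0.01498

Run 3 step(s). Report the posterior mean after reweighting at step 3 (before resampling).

step 1: w=[0.0000, 0.0000, 0.0000, 0.0003, 0.0218, 0.4445, 0.5333]  mean=2.7765  Neff=2.0724  idx=[5, 5, 5, 6, 6, 6, 6]
step 2: w=[0.3203, 0.3203, 0.3203, 0.0098, 0.0098, 0.0098, 0.0098]  mean=2.5223  Neff=3.2456  idx=[0, 0, 1, 1, 1, 2, 2]
step 3: w=[0.1429, 0.1429, 0.1429, 0.1429, 0.1429, 0.1429, 0.1429]  mean=2.5000  Neff=7.0000  idx=[0, 1, 2, 3, 4, 5, 6]

post_mean = 2.5000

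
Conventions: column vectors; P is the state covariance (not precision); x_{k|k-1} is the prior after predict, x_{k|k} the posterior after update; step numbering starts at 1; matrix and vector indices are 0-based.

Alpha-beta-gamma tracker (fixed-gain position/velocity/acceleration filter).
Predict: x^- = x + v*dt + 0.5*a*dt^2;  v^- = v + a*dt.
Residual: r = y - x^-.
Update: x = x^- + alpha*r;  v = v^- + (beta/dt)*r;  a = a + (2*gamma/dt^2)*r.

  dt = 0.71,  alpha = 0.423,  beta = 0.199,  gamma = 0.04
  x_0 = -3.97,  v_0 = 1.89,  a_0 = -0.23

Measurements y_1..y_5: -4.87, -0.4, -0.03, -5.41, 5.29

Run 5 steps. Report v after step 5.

step 1: x_pred=-2.6861  r=-2.1839  x^+=-3.6099  v^+=1.1146  a^+=-0.5766
step 2: x_pred=-2.9638  r=2.5638  x^+=-1.8793  v^+=1.4238  a^+=-0.1697
step 3: x_pred=-0.9112  r=0.8812  x^+=-0.5385  v^+=1.5503  a^+=-0.0299
step 4: x_pred=0.5547  r=-5.9647  x^+=-1.9684  v^+=-0.1427  a^+=-0.9765
step 5: x_pred=-2.3158  r=7.6058  x^+=0.9015  v^+=1.2958  a^+=0.2306

v_post = 1.2958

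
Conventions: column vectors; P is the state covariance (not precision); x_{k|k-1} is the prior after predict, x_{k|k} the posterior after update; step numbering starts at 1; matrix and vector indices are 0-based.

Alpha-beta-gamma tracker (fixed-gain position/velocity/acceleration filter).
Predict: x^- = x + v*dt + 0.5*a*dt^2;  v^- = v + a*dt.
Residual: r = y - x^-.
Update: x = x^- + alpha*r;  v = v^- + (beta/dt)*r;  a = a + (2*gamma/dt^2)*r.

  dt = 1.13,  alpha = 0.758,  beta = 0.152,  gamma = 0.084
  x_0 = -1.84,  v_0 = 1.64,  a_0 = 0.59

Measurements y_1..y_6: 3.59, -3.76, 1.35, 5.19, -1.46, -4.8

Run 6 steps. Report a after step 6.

a_post = -1.9256

step 1: x_pred=0.3899  r=3.2001  x^+=2.8156  v^+=2.7372  a^+=1.0110
step 2: x_pred=6.5541  r=-10.3141  x^+=-1.2640  v^+=2.4922  a^+=-0.3460
step 3: x_pred=1.3314  r=0.0186  x^+=1.3455  v^+=2.1038  a^+=-0.3435
step 4: x_pred=3.5035  r=1.6865  x^+=4.7819  v^+=1.9425  a^+=-0.1216
step 5: x_pred=6.8992  r=-8.3592  x^+=0.5629  v^+=0.6806  a^+=-1.2214
step 6: x_pred=0.5522  r=-5.3522  x^+=-3.5048  v^+=-1.4195  a^+=-1.9256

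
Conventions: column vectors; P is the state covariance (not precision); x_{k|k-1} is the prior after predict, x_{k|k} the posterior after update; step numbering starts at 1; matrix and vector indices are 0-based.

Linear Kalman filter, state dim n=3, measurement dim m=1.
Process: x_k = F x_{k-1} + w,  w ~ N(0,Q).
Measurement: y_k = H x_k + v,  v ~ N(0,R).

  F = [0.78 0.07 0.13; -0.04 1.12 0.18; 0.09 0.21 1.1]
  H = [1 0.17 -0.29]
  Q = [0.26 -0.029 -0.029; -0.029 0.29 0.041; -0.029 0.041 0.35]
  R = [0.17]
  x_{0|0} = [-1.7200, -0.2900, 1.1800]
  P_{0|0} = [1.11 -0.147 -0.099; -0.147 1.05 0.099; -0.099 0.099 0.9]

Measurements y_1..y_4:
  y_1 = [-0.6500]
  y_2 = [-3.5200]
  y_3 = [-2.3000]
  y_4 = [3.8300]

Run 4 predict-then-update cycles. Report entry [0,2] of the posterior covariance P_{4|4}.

P_post[0,2] = 1.2470

step 1: x^-=[-1.2085, -0.0436, 1.0823]  P^-=[0.9214 -0.0860 0.0923; -0.0860 1.6926 0.5770; 0.0923 0.5770 1.5149]  S=[1.1280]  K=[0.7801; 0.0305; -0.2207]  nu=[0.8798]  x^+=[-0.5222, -0.0168, 0.8881]  P^+=[0.2349 -0.1128 0.2865; -0.1128 1.6915 0.5846; 0.2865 0.5846 1.4599]
step 2: x^-=[-0.2930, 0.1620, 0.9264]  P^-=[0.4923 0.1634 0.5121; 0.1634 2.7012 1.4511; 0.5121 1.4511 2.5156]  S=[0.5674]  K=[0.6549; 0.3557; 0.0515]  nu=[-2.9859]  x^+=[-2.2483, -0.9001, 0.7727]  P^+=[0.2490 0.0313 0.4929; 0.0313 2.6294 1.4407; 0.4929 1.4407 2.5141]
step 3: x^-=[-1.7162, -0.7791, 0.4586]  P^-=[0.5964 0.5500 0.9709; 0.5500 4.2412 2.9749; 0.9709 2.9749 4.2744]  S=[0.5790]  K=[0.7053; 0.7051; 0.4094]  nu=[-0.3183]  x^+=[-1.9407, -1.0035, 0.3282]  P^+=[0.3084 0.2620 0.8037; 0.2620 3.9533 2.8077; 0.8037 2.8077 4.1773]
step 4: x^-=[-1.5414, -0.9873, -0.0243]  P^-=[0.7803 1.1501 1.6845; 1.1501 6.4819 5.3639; 1.6845 5.3639 7.0476]  S=[0.6155]  K=[0.7918; 1.1316; 0.8978]  nu=[5.5321]  x^+=[2.8389, 5.2730, 4.9426]  P^+=[0.3945 0.5986 1.2470; 0.5986 5.6938 4.7386; 1.2470 4.7386 6.5514]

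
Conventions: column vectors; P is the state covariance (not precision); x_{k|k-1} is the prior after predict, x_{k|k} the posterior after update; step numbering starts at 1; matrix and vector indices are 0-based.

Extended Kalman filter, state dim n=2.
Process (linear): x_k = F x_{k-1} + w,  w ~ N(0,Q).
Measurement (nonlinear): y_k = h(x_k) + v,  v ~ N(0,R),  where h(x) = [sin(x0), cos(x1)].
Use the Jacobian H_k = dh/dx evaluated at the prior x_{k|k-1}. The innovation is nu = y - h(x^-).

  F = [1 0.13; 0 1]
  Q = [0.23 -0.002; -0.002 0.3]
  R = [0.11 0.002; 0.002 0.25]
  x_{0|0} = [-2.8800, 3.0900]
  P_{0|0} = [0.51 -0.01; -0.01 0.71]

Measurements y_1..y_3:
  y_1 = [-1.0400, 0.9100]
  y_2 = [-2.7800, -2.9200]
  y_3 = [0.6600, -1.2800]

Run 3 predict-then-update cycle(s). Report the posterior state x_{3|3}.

x_post = [0.5091, 3.7564]

step 1: x^-=[-2.4783, 3.0900]  P^-=[0.7494 0.0803; 0.0803 1.0100]  H_jac=[-0.7880 0.0000; 0.0000 -0.0516]  S=[0.5753 0.0053; 0.0053 0.2527]  K=[-1.0265 0.0050; -0.1081 -0.2039]  nu=[-0.4243, 1.9087]  x^+=[-2.0333, 2.7467]  P^+=[0.1433 0.0156; 0.0156 0.9925]
step 2: x^-=[-1.6762, 2.7467]  P^-=[0.3941 0.1426; 0.1426 1.2925]  H_jac=[-0.1052 0.0000; 0.0000 -0.3847]  S=[0.1144 0.0078; 0.0078 0.4413]  K=[-0.3545 -0.1181; -0.0547 -1.1258]  nu=[-1.7855, -1.9969]  x^+=[-0.8074, 5.0926]  P^+=[0.3729 0.0786; 0.0786 0.7320]
step 3: x^-=[-0.1454, 5.0926]  P^-=[0.6357 0.1718; 0.1718 1.0320]  H_jac=[0.9895 0.0000; 0.0000 0.9286]  S=[0.7324 0.1598; 0.1598 1.1398]  K=[0.8545 0.0201; 0.0501 0.8337]  nu=[0.8049, -1.6511]  x^+=[0.5091, 3.7564]  P^+=[0.0950 0.0073; 0.0073 0.2246]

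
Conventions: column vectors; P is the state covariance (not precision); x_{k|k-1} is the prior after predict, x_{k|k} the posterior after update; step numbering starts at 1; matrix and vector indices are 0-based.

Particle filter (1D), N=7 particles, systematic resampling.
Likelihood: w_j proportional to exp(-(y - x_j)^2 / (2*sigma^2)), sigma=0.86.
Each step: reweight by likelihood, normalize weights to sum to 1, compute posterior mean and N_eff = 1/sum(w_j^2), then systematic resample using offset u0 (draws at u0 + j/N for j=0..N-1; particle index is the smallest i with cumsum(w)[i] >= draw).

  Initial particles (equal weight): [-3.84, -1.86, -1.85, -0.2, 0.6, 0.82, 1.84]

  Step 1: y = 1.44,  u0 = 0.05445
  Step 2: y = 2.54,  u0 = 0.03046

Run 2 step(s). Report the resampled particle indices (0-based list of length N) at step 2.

step 1: w=[0.0000, 0.0003, 0.0003, 0.0662, 0.2530, 0.3144, 0.3659]  mean=1.0686  Neff=3.3210  idx=[3, 4, 5, 5, 5, 6, 6]
step 2: w=[0.0032, 0.0408, 0.0702, 0.0702, 0.0702, 0.3726, 0.3726]  mean=1.5679  Neff=3.3990  idx=[1, 3, 5, 5, 5, 6, 6]

resampled_idx = [1, 3, 5, 5, 5, 6, 6]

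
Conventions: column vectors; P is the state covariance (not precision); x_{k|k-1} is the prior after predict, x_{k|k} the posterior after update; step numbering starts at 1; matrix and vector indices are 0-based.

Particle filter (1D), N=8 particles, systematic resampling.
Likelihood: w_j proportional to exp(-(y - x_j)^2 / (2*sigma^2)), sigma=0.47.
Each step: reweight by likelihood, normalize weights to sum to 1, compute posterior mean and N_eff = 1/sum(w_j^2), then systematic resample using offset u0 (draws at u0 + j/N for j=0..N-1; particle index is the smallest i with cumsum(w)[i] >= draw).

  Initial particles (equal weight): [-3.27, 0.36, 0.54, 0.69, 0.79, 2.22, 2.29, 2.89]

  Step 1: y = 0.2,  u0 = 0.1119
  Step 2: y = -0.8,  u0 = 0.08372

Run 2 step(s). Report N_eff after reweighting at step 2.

step 1: w=[0.0000, 0.3433, 0.2800, 0.2112, 0.1654, 0.0000, 0.0000, 0.0000]  mean=0.5513  Neff=3.7282  idx=[1, 1, 2, 2, 2, 3, 4, 4]
step 2: w=[0.2977, 0.2977, 0.1075, 0.1075, 0.1075, 0.0411, 0.0205, 0.0205]  mean=0.4492  Neff=4.6631  idx=[0, 0, 1, 1, 1, 3, 4, 5]

N_eff = 4.6631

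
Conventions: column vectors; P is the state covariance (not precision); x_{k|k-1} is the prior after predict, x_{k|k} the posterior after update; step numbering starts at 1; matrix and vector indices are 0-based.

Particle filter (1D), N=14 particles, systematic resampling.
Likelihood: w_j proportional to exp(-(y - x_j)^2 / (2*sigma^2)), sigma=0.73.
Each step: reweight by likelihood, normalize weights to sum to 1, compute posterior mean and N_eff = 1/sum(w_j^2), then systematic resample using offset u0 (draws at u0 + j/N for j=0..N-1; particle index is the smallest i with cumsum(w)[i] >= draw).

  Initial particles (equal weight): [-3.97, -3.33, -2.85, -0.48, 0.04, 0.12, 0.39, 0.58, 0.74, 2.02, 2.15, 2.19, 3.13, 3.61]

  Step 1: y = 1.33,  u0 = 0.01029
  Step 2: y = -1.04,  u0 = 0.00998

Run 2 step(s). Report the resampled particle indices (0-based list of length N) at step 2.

step 1: w=[0.0000, 0.0000, 0.0000, 0.0116, 0.0527, 0.0635, 0.1096, 0.1481, 0.1811, 0.1606, 0.1336, 0.1254, 0.0120, 0.0019]  mean=1.1974  Neff=7.5096  idx=[3, 5, 6, 6, 7, 7, 8, 8, 9, 9, 9, 10, 11, 11]
step 2: w=[0.4671, 0.1774, 0.0920, 0.0920, 0.0534, 0.0534, 0.0321, 0.0321, 0.0001, 0.0001, 0.0001, 0.0000, 0.0000, 0.0000]  mean=-0.0209  Neff=3.6446  idx=[0, 0, 0, 0, 0, 0, 0, 1, 1, 2, 2, 3, 4, 6]

resampled_idx = [0, 0, 0, 0, 0, 0, 0, 1, 1, 2, 2, 3, 4, 6]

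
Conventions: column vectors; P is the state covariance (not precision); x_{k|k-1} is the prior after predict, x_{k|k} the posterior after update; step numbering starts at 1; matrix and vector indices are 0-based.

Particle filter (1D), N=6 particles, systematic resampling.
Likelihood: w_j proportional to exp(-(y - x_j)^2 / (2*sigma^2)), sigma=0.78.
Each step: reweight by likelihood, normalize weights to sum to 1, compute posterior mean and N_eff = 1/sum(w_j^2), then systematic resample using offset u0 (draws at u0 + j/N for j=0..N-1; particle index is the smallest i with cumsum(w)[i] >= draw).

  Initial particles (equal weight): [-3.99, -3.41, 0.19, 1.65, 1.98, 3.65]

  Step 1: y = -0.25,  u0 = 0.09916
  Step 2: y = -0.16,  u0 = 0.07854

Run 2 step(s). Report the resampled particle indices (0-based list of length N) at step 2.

resampled_idx = [0, 1, 2, 2, 3, 4]

step 1: w=[0.0000, 0.0003, 0.9256, 0.0559, 0.0182, 0.0000]  mean=0.3031  Neff=1.1625  idx=[2, 2, 2, 2, 2, 3]
step 2: w=[0.1970, 0.1970, 0.1970, 0.1970, 0.1970, 0.0148]  mean=0.2115  Neff=5.1451  idx=[0, 1, 2, 2, 3, 4]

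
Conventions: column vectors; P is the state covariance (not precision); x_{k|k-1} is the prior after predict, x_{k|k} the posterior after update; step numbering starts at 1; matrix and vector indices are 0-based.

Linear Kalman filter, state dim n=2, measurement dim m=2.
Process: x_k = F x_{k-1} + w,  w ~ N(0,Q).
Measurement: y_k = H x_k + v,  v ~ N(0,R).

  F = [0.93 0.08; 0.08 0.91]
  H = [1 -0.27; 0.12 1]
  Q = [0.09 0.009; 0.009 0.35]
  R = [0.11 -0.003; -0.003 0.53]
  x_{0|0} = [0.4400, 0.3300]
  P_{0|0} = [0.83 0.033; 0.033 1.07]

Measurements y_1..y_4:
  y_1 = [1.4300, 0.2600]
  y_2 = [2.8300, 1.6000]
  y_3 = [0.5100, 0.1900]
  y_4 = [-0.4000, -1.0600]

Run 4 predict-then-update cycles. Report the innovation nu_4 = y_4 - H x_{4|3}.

innov = [-1.4887, -1.8471]

step 1: x^-=[0.4356, 0.3355]  P^-=[0.8196 0.1768; 0.1768 1.2462]  S=[0.9250 -0.0701; -0.0701 1.8304]  K=[0.8483 0.1828; -0.1205 0.6878]  nu=[1.0850, -0.1278]  x^+=[1.3327, 0.1168]  P^+=[0.1145 0.0806; 0.0806 0.3552]
step 2: x^-=[1.2487, 0.2129]  P^-=[0.2033 0.1121; 0.1121 0.6566]  S=[0.3007 -0.0474; -0.0474 1.2165]  K=[0.5970 0.1355; -0.1307 0.5457]  nu=[1.6388, 1.2372]  x^+=[2.3946, 0.6739]  P^+=[0.0815 0.0602; 0.0602 0.2824]
step 3: x^-=[2.2809, 0.8048]  P^-=[0.1713 0.0870; 0.0870 0.5932]  S=[0.2775 -0.0584; -0.0584 1.1465]  K=[0.5582 0.1222; -0.1544 0.5186]  nu=[-1.5536, -0.8885]  x^+=[1.3050, 0.5840]  P^+=[0.0756 0.0540; 0.0540 0.2688]
step 4: x^-=[1.2604, 0.6358]  P^-=[0.1652 0.0803; 0.0803 0.5810]  S=[0.2742 -0.0624; -0.0624 1.1326]  K=[0.5504 0.1187; -0.1628 0.5125]  nu=[-1.4887, -1.8471]  x^+=[0.2218, -0.0685]  P^+=[0.0743 0.0523; 0.0523 0.2658]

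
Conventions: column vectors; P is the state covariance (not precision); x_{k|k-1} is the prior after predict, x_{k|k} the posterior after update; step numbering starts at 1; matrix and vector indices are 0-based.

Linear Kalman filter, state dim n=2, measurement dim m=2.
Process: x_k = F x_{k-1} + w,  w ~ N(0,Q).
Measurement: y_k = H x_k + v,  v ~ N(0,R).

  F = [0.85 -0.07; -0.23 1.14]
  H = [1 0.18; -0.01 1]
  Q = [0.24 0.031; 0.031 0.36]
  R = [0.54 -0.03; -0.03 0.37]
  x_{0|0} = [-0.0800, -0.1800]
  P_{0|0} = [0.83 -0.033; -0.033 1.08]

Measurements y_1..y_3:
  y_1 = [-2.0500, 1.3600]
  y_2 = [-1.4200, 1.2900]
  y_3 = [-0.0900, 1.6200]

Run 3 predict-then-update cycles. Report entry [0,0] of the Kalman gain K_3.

step 1: x^-=[-0.0554, -0.1868]  P^-=[0.8489 -0.2500; -0.2500 1.8248]  S=[1.3580 0.0405; 0.0405 2.1999]  K=[0.5958 -0.1284; 0.0331 0.8300]  nu=[-1.9610, 1.5462]  x^+=[-1.4223, 1.0318]  P^+=[0.3367 -0.0620; -0.0620 0.3055]
step 2: x^-=[-1.2812, 1.5033]  P^-=[0.4922 -0.1203; -0.1203 0.8074]  S=[1.0150 -0.0097; -0.0097 1.1798]  K=[0.4626 -0.1023; 0.0312 0.6856]  nu=[-0.4094, -0.2262]  x^+=[-1.4474, 1.3355]  P^+=[0.2617 -0.0491; -0.0491 0.2522]
step 3: x^-=[-1.3238, 1.8554]  P^-=[0.4362 -0.0887; -0.0887 0.7274]  S=[0.9678 0.0080; 0.0080 1.0992]  K=[0.4349 -0.0878; 0.0381 0.6623]  nu=[0.8998, -0.2486]  x^+=[-0.9106, 1.7251]  P^+=[0.2452 -0.0431; -0.0431 0.2435]

K[0,0] = 0.4349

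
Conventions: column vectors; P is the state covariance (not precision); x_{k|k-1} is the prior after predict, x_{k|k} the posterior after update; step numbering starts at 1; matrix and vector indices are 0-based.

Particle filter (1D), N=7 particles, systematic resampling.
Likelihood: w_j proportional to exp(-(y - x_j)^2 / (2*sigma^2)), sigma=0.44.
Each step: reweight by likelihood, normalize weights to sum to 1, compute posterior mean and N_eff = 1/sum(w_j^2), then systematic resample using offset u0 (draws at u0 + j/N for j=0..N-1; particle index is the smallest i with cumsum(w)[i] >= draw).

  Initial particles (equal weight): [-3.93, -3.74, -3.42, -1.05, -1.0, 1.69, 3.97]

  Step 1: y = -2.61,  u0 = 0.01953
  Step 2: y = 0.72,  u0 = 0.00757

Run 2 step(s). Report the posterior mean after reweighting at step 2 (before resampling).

step 1: w=[0.0473, 0.1574, 0.7821, 0.0079, 0.0053, 0.0000, 0.0000]  mean=-3.4629  Neff=1.5654  idx=[0, 1, 2, 2, 2, 2, 2]
step 2: w=[0.0000, 0.0002, 0.2000, 0.2000, 0.2000, 0.2000, 0.2000]  mean=-3.4201  Neff=5.0017  idx=[2, 2, 3, 4, 4, 5, 6]

post_mean = -3.4201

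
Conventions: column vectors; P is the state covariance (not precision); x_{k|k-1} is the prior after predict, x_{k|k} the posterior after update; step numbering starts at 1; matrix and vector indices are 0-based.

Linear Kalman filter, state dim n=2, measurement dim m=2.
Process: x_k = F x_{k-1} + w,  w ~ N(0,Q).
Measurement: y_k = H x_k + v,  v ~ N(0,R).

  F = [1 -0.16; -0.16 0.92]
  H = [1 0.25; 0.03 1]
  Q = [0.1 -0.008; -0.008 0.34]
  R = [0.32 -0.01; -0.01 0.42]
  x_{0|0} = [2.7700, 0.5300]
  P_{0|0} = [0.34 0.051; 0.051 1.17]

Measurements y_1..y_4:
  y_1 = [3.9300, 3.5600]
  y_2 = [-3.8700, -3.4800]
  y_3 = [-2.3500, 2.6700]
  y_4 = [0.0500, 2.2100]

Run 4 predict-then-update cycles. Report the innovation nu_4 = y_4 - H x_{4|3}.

step 1: x^-=[2.6852, 0.0444]  P^-=[0.4536 -0.1864; -0.1864 1.3240]  S=[0.7632 0.1468; 0.1468 1.7332]  K=[0.5617 -0.1473; 0.0439 0.7569]  nu=[1.2337, 3.4350]  x^+=[2.8723, 2.6987]  P^+=[0.1996 -0.0735; -0.0735 0.3197]
step 2: x^-=[2.4405, 2.0232]  P^-=[0.3313 -0.1564; -0.1564 0.6373]  S=[0.6129 0.0016; 0.0016 1.0482]  K=[0.4771 -0.1405; 0.0031 0.6035]  nu=[-6.8163, -5.5764]  x^+=[-0.0278, -1.3632]  P^+=[0.1713 -0.0689; -0.0689 0.2555]
step 3: x^-=[0.1904, -1.2497]  P^-=[0.2999 -0.1382; -0.1382 0.5809]  S=[0.5871 0.0050; 0.0050 0.9929]  K=[0.4531 -0.1324; 0.0070 0.5809]  nu=[-2.2279, 3.9140]  x^+=[-1.3373, 1.0081]  P^+=[0.1626 -0.0650; -0.0650 0.2458]
step 4: x^-=[-1.4986, 1.1415]  P^-=[0.2897 -0.1317; -0.1317 0.5714]  S=[0.5795 0.0089; 0.0089 0.9837]  K=[0.4450 -0.1290; 0.0104 0.5767]  nu=[1.2632, 1.1135]  x^+=[-1.0802, 1.7968]  P^+=[0.1595 -0.0634; -0.0634 0.2440]

innov = [1.2632, 1.1135]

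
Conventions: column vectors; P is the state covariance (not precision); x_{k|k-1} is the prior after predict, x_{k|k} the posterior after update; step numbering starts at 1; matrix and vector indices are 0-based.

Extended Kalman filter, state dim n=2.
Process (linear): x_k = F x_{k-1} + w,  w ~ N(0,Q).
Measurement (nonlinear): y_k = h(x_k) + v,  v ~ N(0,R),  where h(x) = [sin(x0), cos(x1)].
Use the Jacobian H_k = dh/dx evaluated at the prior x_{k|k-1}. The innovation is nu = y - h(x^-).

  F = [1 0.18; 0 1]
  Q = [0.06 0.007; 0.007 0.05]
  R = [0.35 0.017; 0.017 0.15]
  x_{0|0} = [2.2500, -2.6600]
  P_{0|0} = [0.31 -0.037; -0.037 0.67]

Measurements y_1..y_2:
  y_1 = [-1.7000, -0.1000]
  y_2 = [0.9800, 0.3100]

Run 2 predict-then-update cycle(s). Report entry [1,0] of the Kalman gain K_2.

step 1: x^-=[1.7712, -2.6600]  P^-=[0.3784 0.0906; 0.0906 0.7200]  H_jac=[-0.1991 0.0000; 0.0000 0.4632]  S=[0.3650 0.0086; 0.0086 0.3045]  K=[-0.2098 0.1438; -0.0754 1.0975]  nu=[-2.6800, 0.7863]  x^+=[2.4464, -1.5950]  P^+=[0.3566 0.0389; 0.0389 0.3526]
step 2: x^-=[2.1593, -1.5950]  P^-=[0.4420 0.1093; 0.1093 0.4026]  H_jac=[-0.5552 0.0000; 0.0000 0.9997]  S=[0.4862 -0.0437; -0.0437 0.5524]  K=[-0.4903 0.1591; -0.0598 0.7239]  nu=[0.1483, 0.3342]  x^+=[2.1398, -1.3619]  P^+=[0.3043 0.0155; 0.0155 0.1076]

K[1,0] = -0.0598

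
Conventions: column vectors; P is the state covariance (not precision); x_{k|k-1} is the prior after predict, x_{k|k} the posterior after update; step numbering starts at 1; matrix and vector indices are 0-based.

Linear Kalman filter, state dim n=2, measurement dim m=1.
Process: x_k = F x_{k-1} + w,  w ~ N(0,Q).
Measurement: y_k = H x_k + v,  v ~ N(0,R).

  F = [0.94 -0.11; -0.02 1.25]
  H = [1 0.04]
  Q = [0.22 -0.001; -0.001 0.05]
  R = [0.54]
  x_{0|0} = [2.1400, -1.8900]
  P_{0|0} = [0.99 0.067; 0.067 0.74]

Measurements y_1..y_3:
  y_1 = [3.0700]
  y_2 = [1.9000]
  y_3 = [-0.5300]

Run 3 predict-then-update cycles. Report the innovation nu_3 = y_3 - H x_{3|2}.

step 1: x^-=[2.2195, -2.4053]  P^-=[1.0899 -0.0425; -0.0425 1.2033]  S=[1.6284]  K=[0.6682; 0.0035]  nu=[0.9467]  x^+=[2.8521, -2.4020]  P^+=[0.3627 -0.0463; -0.0463 1.2033]
step 2: x^-=[2.9452, -3.0596]  P^-=[0.5646 -0.2277; -0.2277 1.9326]  S=[1.0895]  K=[0.5099; -0.1381]  nu=[-0.9228]  x^+=[2.4747, -2.9322]  P^+=[0.2814 -0.1510; -0.1510 1.9118]
step 3: x^-=[2.6487, -3.7147]  P^-=[0.5230 -0.4470; -0.4470 3.0449]  S=[1.0321]  K=[0.4894; -0.3150]  nu=[-3.0302]  x^+=[1.1658, -2.7600]  P^+=[0.2758 -0.2878; -0.2878 2.9424]

innov = [-3.0302]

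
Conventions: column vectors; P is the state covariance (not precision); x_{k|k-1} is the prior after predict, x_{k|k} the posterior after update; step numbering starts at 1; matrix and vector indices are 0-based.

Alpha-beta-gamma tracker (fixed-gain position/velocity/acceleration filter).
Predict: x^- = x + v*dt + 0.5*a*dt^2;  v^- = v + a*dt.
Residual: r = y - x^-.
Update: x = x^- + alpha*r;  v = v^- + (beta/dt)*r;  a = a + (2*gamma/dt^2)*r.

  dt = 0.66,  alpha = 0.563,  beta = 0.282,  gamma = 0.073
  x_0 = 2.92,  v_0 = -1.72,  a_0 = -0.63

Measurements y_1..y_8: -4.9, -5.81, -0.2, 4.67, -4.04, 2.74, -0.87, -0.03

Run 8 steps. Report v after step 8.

v_post = 3.1801

step 1: x_pred=1.6476  r=-6.5476  x^+=-2.0387  v^+=-4.9334  a^+=-2.8246
step 2: x_pred=-5.9099  r=0.0999  x^+=-5.8537  v^+=-6.7549  a^+=-2.7911
step 3: x_pred=-10.9198  r=10.7198  x^+=-4.8846  v^+=-4.0167  a^+=0.8019
step 4: x_pred=-7.3609  r=12.0309  x^+=-0.5875  v^+=1.6530  a^+=4.8343
step 5: x_pred=1.5564  r=-5.5964  x^+=-1.5944  v^+=2.4525  a^+=2.9586
step 6: x_pred=0.6686  r=2.0714  x^+=1.8348  v^+=5.2902  a^+=3.6528
step 7: x_pred=6.1219  r=-6.9919  x^+=2.1855  v^+=4.7136  a^+=1.3093
step 8: x_pred=5.5816  r=-5.6116  x^+=2.4223  v^+=3.1801  a^+=-0.5715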